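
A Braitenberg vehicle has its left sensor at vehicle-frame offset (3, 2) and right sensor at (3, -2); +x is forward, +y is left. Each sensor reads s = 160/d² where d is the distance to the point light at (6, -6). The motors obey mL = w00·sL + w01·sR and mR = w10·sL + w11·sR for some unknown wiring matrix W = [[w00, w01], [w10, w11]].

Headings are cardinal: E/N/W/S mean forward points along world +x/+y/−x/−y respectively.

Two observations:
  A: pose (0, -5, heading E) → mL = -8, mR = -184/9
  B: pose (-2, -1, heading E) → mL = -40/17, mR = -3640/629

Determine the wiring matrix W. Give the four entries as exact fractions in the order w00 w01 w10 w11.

0 -1/2 -1/2 -1

obs A: pose=(0,-5,E) → sL=80/9, sR=16, mL=-8, mR=-184/9
obs B: pose=(-2,-1,E) → sL=80/37, sR=80/17, mL=-40/17, mR=-3640/629
sensor matrix S = [[80/9, 16], [80/37, 80/17]]; det S = 40960/5661
solve [mL_A; mL_B] = S·[w00; w01] and [mR_A; mR_B] = S·[w10; w11]:
  w00 = 0, w01 = -1/2, w10 = -1/2, w11 = -1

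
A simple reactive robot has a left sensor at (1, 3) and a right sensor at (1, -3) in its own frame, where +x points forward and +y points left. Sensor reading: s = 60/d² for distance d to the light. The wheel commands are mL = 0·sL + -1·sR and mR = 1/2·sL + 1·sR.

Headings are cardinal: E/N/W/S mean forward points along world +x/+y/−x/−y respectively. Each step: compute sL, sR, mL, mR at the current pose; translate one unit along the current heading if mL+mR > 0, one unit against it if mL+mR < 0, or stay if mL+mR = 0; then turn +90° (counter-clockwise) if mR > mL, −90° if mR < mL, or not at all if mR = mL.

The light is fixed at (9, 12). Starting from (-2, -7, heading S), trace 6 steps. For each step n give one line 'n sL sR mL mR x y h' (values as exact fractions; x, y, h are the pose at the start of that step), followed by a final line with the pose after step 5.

0 15/116 15/149 -15/149 5715/34568 -2 -7 S
1 60/389 60/629 -60/629 42210/244681 -2 -8 E
2 6/53 6/41 -6/41 441/2173 -1 -8 N
3 12/121 60/377 -60/377 9522/45617 -1 -7 W
4 15/116 15/149 -15/149 5715/34568 -2 -7 S
5 60/389 60/629 -60/629 42210/244681 -2 -8 E
final -1 -8 N

n=0: pose=(-2,-7,S); sL=15/116, sR=15/149; mL=-15/149, mR=5715/34568; mL+mR=15/232 → advance +1; mR−mL=9195/34568 → turn +1·90°
n=1: pose=(-2,-8,E); sL=60/389, sR=60/629; mL=-60/629, mR=42210/244681; mL+mR=30/389 → advance +1; mR−mL=65550/244681 → turn +1·90°
n=2: pose=(-1,-8,N); sL=6/53, sR=6/41; mL=-6/41, mR=441/2173; mL+mR=3/53 → advance +1; mR−mL=759/2173 → turn +1·90°
n=3: pose=(-1,-7,W); sL=12/121, sR=60/377; mL=-60/377, mR=9522/45617; mL+mR=6/121 → advance +1; mR−mL=16782/45617 → turn +1·90°
n=4: pose=(-2,-7,S); sL=15/116, sR=15/149; mL=-15/149, mR=5715/34568; mL+mR=15/232 → advance +1; mR−mL=9195/34568 → turn +1·90°
n=5: pose=(-2,-8,E); sL=60/389, sR=60/629; mL=-60/629, mR=42210/244681; mL+mR=30/389 → advance +1; mR−mL=65550/244681 → turn +1·90°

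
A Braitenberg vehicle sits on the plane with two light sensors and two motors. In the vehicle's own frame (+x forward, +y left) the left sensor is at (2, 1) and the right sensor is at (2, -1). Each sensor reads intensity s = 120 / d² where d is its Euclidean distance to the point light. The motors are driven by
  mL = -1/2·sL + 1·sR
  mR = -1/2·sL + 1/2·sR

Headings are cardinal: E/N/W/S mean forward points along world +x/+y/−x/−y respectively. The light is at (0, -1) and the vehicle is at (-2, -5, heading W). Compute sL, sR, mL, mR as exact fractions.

120/41 24/5 684/205 192/205

left sensor world pos  = (-4, -6); dL² = 41
right sensor world pos = (-4, -4); dR² = 25
sL = 120/41 = 120/41
sR = 120/25 = 24/5
mL = -1/2·sL + 1·sR = 684/205
mR = -1/2·sL + 1/2·sR = 192/205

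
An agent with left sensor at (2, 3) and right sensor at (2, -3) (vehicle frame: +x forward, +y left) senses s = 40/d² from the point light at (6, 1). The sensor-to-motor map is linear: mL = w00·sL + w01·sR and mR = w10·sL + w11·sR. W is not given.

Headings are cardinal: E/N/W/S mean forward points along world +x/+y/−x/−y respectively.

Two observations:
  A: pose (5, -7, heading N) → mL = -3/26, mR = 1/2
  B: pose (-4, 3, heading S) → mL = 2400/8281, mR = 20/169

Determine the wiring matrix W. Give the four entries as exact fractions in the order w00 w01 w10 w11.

1/2 -1/2 0 1/2

obs A: pose=(5,-7,N) → sL=10/13, sR=1, mL=-3/26, mR=1/2
obs B: pose=(-4,3,S) → sL=40/49, sR=40/169, mL=2400/8281, mR=20/169
sensor matrix S = [[10/13, 1], [40/49, 40/169]]; det S = -68280/107653
solve [mL_A; mL_B] = S·[w00; w01] and [mR_A; mR_B] = S·[w10; w11]:
  w00 = 1/2, w01 = -1/2, w10 = 0, w11 = 1/2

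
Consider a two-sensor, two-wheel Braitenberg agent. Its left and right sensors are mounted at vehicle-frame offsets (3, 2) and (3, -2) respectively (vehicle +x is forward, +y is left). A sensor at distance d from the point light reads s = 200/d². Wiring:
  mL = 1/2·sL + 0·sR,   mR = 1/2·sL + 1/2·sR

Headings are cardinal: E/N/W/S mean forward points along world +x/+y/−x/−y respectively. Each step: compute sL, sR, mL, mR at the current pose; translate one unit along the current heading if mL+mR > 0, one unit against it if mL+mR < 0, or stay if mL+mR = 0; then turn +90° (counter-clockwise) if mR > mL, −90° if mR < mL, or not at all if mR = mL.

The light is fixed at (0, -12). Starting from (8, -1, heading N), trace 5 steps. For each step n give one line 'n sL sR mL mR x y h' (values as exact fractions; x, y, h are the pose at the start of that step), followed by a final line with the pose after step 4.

n=0: pose=(8,-1,N); sL=25/29, sR=25/37; mL=25/58, mR=825/1073; mL+mR=2575/2146 → advance +1; mR−mL=25/74 → turn +1·90°
n=1: pose=(8,0,W); sL=8/5, sR=200/221; mL=4/5, mR=1384/1105; mL+mR=2268/1105 → advance +1; mR−mL=100/221 → turn +1·90°
n=2: pose=(7,0,S); sL=100/81, sR=100/53; mL=50/81, mR=6700/4293; mL+mR=9350/4293 → advance +1; mR−mL=50/53 → turn +1·90°
n=3: pose=(7,-1,E); sL=200/269, sR=200/181; mL=100/269, mR=45000/48689; mL+mR=63100/48689 → advance +1; mR−mL=100/181 → turn +1·90°
n=4: pose=(8,-1,N); sL=25/29, sR=25/37; mL=25/58, mR=825/1073; mL+mR=2575/2146 → advance +1; mR−mL=25/74 → turn +1·90°

0 25/29 25/37 25/58 825/1073 8 -1 N
1 8/5 200/221 4/5 1384/1105 8 0 W
2 100/81 100/53 50/81 6700/4293 7 0 S
3 200/269 200/181 100/269 45000/48689 7 -1 E
4 25/29 25/37 25/58 825/1073 8 -1 N
final 8 0 W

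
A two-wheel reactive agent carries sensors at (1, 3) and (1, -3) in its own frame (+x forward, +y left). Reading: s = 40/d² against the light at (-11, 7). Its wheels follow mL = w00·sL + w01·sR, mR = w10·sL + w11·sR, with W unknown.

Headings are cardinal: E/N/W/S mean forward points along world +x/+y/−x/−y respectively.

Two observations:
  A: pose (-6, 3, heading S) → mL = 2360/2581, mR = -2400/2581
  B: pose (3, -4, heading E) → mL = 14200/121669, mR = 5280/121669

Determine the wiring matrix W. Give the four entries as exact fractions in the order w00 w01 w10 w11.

obs A: pose=(-6,3,S) → sL=40/89, sR=40/29, mL=2360/2581, mR=-2400/2581
obs B: pose=(3,-4,E) → sL=40/289, sR=40/421, mL=14200/121669, mR=5280/121669
sensor matrix S = [[40/89, 40/29], [40/289, 40/421]]; det S = -46540800/314027689
solve [mL_A; mL_B] = S·[w00; w01] and [mR_A; mR_B] = S·[w10; w11]:
  w00 = 1/2, w01 = 1/2, w10 = 1, w11 = -1

1/2 1/2 1 -1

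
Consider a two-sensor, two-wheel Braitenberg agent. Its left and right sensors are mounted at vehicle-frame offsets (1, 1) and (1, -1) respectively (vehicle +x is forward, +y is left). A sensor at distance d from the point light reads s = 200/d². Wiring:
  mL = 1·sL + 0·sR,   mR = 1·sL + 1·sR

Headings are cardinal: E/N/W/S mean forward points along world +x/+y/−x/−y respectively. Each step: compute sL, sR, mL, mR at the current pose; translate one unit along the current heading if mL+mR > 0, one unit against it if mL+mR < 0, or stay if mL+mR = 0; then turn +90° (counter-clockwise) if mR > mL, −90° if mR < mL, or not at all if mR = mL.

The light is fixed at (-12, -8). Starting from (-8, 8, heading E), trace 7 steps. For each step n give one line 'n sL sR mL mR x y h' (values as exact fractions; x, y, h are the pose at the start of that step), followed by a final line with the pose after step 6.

n=0: pose=(-8,8,E); sL=100/157, sR=4/5; mL=100/157, mR=1128/785; mL+mR=1628/785 → advance +1; mR−mL=4/5 → turn +1·90°
n=1: pose=(-7,8,N); sL=40/61, sR=8/13; mL=40/61, mR=1008/793; mL+mR=1528/793 → advance +1; mR−mL=8/13 → turn +1·90°
n=2: pose=(-7,9,W); sL=25/34, sR=10/17; mL=25/34, mR=45/34; mL+mR=35/17 → advance +1; mR−mL=10/17 → turn +1·90°
n=3: pose=(-8,9,S); sL=200/281, sR=40/53; mL=200/281, mR=21840/14893; mL+mR=32440/14893 → advance +1; mR−mL=40/53 → turn +1·90°
n=4: pose=(-8,8,E); sL=100/157, sR=4/5; mL=100/157, mR=1128/785; mL+mR=1628/785 → advance +1; mR−mL=4/5 → turn +1·90°
n=5: pose=(-7,8,N); sL=40/61, sR=8/13; mL=40/61, mR=1008/793; mL+mR=1528/793 → advance +1; mR−mL=8/13 → turn +1·90°
n=6: pose=(-7,9,W); sL=25/34, sR=10/17; mL=25/34, mR=45/34; mL+mR=35/17 → advance +1; mR−mL=10/17 → turn +1·90°

0 100/157 4/5 100/157 1128/785 -8 8 E
1 40/61 8/13 40/61 1008/793 -7 8 N
2 25/34 10/17 25/34 45/34 -7 9 W
3 200/281 40/53 200/281 21840/14893 -8 9 S
4 100/157 4/5 100/157 1128/785 -8 8 E
5 40/61 8/13 40/61 1008/793 -7 8 N
6 25/34 10/17 25/34 45/34 -7 9 W
final -8 9 S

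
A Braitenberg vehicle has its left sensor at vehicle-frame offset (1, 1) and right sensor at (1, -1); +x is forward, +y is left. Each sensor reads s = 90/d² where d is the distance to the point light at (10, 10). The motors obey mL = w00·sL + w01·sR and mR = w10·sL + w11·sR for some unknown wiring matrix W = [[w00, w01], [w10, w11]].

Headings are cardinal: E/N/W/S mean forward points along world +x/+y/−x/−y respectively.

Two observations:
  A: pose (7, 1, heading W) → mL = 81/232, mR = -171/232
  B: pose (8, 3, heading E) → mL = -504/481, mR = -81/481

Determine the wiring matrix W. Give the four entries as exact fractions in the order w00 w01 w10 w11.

-1 1 1/2 -1

obs A: pose=(7,1,W) → sL=45/58, sR=9/8, mL=81/232, mR=-171/232
obs B: pose=(8,3,E) → sL=90/37, sR=18/13, mL=-504/481, mR=-81/481
sensor matrix S = [[45/58, 9/8], [90/37, 18/13]]; det S = -92745/55796
solve [mL_A; mL_B] = S·[w00; w01] and [mR_A; mR_B] = S·[w10; w11]:
  w00 = -1, w01 = 1, w10 = 1/2, w11 = -1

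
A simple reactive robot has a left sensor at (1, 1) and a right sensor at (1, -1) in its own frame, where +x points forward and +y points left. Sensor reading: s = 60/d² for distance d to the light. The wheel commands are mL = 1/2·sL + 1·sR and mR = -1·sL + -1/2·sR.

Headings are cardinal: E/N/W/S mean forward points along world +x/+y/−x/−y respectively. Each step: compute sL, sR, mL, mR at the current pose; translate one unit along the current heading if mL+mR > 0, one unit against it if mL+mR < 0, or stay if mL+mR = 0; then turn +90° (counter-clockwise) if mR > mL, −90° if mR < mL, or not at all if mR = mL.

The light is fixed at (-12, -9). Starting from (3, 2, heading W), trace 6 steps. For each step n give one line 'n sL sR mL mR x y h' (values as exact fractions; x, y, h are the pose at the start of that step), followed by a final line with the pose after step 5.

n=0: pose=(3,2,W); sL=15/74, sR=3/17; mL=699/2516, mR=-183/629; mL+mR=-33/2516 → advance -1; mR−mL=-1431/2516 → turn -1·90°
n=1: pose=(4,2,N); sL=20/123, sR=60/433; mL=11710/53259, mR=-12350/53259; mL+mR=-640/53259 → advance -1; mR−mL=-8020/17753 → turn -1·90°
n=2: pose=(4,1,E); sL=6/41, sR=6/37; mL=357/1517, mR=-345/1517; mL+mR=12/1517 → advance +1; mR−mL=-702/1517 → turn -1·90°
n=3: pose=(5,1,S); sL=4/27, sR=60/337; mL=2294/9099, mR=-2158/9099; mL+mR=136/9099 → advance +1; mR−mL=-1484/3033 → turn -1·90°
n=4: pose=(5,0,W); sL=3/16, sR=15/89; mL=747/2848, mR=-387/1424; mL+mR=-27/2848 → advance -1; mR−mL=-1521/2848 → turn -1·90°
n=5: pose=(6,0,N); sL=60/389, sR=60/461; mL=37170/179329, mR=-39330/179329; mL+mR=-2160/179329 → advance -1; mR−mL=-76500/179329 → turn -1·90°

0 15/74 3/17 699/2516 -183/629 3 2 W
1 20/123 60/433 11710/53259 -12350/53259 4 2 N
2 6/41 6/37 357/1517 -345/1517 4 1 E
3 4/27 60/337 2294/9099 -2158/9099 5 1 S
4 3/16 15/89 747/2848 -387/1424 5 0 W
5 60/389 60/461 37170/179329 -39330/179329 6 0 N
final 6 -1 E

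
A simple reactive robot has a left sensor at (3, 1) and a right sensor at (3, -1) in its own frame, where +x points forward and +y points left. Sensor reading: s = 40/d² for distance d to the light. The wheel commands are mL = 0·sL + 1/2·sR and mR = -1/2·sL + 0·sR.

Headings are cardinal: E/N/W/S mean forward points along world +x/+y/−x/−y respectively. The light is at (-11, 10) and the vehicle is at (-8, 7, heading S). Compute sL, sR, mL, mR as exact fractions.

left sensor world pos  = (-7, 4); dL² = 52
right sensor world pos = (-9, 4); dR² = 40
sL = 40/52 = 10/13
sR = 40/40 = 1
mL = 0·sL + 1/2·sR = 1/2
mR = -1/2·sL + 0·sR = -5/13

10/13 1 1/2 -5/13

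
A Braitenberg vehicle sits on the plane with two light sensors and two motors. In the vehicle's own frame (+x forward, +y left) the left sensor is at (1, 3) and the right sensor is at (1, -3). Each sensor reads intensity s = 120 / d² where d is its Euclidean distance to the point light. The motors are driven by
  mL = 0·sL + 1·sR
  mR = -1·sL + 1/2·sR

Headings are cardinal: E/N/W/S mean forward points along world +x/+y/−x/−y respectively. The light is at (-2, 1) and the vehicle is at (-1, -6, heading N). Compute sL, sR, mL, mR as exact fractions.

3 30/13 30/13 -24/13

left sensor world pos  = (-4, -5); dL² = 40
right sensor world pos = (2, -5); dR² = 52
sL = 120/40 = 3
sR = 120/52 = 30/13
mL = 0·sL + 1·sR = 30/13
mR = -1·sL + 1/2·sR = -24/13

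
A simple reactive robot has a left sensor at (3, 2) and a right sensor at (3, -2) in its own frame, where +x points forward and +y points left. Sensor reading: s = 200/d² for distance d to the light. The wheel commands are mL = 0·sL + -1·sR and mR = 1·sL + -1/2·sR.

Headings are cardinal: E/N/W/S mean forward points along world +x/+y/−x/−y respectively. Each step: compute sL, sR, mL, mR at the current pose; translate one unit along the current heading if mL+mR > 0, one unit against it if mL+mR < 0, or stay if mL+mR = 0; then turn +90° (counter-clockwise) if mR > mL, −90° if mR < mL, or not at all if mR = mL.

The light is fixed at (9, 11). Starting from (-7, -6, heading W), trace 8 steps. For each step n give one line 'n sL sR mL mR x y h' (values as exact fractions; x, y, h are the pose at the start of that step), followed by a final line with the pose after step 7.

n=0: pose=(-7,-6,W); sL=100/361, sR=100/293; mL=-100/293, mR=11250/105773; mL+mR=-24850/105773 → advance -1; mR−mL=47350/105773 → turn +1·90°
n=1: pose=(-6,-6,S); sL=200/569, sR=200/689; mL=-200/689, mR=80900/392041; mL+mR=-32900/392041 → advance -1; mR−mL=194700/392041 → turn +1·90°
n=2: pose=(-6,-5,E); sL=10/17, sR=50/117; mL=-50/117, mR=745/1989; mL+mR=-35/663 → advance -1; mR−mL=1595/1989 → turn +1·90°
n=3: pose=(-7,-5,N); sL=200/493, sR=40/73; mL=-40/73, mR=4740/35989; mL+mR=-14980/35989 → advance -1; mR−mL=24460/35989 → turn +1·90°
n=4: pose=(-7,-6,W); sL=100/361, sR=100/293; mL=-100/293, mR=11250/105773; mL+mR=-24850/105773 → advance -1; mR−mL=47350/105773 → turn +1·90°
n=5: pose=(-6,-6,S); sL=200/569, sR=200/689; mL=-200/689, mR=80900/392041; mL+mR=-32900/392041 → advance -1; mR−mL=194700/392041 → turn +1·90°
n=6: pose=(-6,-5,E); sL=10/17, sR=50/117; mL=-50/117, mR=745/1989; mL+mR=-35/663 → advance -1; mR−mL=1595/1989 → turn +1·90°
n=7: pose=(-7,-5,N); sL=200/493, sR=40/73; mL=-40/73, mR=4740/35989; mL+mR=-14980/35989 → advance -1; mR−mL=24460/35989 → turn +1·90°

0 100/361 100/293 -100/293 11250/105773 -7 -6 W
1 200/569 200/689 -200/689 80900/392041 -6 -6 S
2 10/17 50/117 -50/117 745/1989 -6 -5 E
3 200/493 40/73 -40/73 4740/35989 -7 -5 N
4 100/361 100/293 -100/293 11250/105773 -7 -6 W
5 200/569 200/689 -200/689 80900/392041 -6 -6 S
6 10/17 50/117 -50/117 745/1989 -6 -5 E
7 200/493 40/73 -40/73 4740/35989 -7 -5 N
final -7 -6 W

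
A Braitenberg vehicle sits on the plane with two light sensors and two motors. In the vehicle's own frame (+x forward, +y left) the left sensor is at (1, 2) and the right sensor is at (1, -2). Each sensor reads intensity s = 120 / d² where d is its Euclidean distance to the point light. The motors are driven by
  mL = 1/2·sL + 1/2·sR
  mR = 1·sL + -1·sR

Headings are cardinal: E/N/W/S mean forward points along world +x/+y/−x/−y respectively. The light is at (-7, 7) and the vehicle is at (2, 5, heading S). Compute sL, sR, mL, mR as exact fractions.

left sensor world pos  = (4, 4); dL² = 130
right sensor world pos = (0, 4); dR² = 58
sL = 120/130 = 12/13
sR = 120/58 = 60/29
mL = 1/2·sL + 1/2·sR = 564/377
mR = 1·sL + -1·sR = -432/377

12/13 60/29 564/377 -432/377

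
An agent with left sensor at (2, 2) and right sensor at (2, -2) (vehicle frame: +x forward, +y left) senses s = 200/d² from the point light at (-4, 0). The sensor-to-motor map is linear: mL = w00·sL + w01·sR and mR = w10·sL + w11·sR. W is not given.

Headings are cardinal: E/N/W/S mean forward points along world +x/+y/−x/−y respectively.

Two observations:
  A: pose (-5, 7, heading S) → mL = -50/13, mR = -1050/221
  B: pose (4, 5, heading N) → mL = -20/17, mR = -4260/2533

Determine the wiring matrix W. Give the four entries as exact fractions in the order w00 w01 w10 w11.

obs A: pose=(-5,7,S) → sL=100/13, sR=100/17, mL=-50/13, mR=-1050/221
obs B: pose=(4,5,N) → sL=40/17, sR=200/149, mL=-20/17, mR=-4260/2533
sensor matrix S = [[100/13, 100/17], [40/17, 200/149]]; det S = -1968000/559793
solve [mL_A; mL_B] = S·[w00; w01] and [mR_A; mR_B] = S·[w10; w11]:
  w00 = -1/2, w01 = 0, w10 = -1, w11 = 1/2

-1/2 0 -1 1/2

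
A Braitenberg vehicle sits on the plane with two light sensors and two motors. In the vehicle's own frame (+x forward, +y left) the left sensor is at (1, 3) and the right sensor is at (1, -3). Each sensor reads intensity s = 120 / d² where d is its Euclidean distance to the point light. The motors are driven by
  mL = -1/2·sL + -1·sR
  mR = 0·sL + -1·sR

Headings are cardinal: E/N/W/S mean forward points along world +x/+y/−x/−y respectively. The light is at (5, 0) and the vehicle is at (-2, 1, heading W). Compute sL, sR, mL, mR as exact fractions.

30/17 3/2 -81/34 -3/2

left sensor world pos  = (-3, -2); dL² = 68
right sensor world pos = (-3, 4); dR² = 80
sL = 120/68 = 30/17
sR = 120/80 = 3/2
mL = -1/2·sL + -1·sR = -81/34
mR = 0·sL + -1·sR = -3/2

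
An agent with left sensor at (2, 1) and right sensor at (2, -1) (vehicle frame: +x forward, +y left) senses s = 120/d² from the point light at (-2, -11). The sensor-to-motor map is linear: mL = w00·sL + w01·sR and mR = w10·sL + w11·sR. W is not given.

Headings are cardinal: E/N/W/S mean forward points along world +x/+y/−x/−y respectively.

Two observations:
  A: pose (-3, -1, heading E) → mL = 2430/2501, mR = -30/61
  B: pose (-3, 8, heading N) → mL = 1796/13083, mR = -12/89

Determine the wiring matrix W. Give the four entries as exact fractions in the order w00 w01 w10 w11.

-1/2 1 -1/2 0

obs A: pose=(-3,-1,E) → sL=60/61, sR=60/41, mL=2430/2501, mR=-30/61
obs B: pose=(-3,8,N) → sL=24/89, sR=40/147, mL=1796/13083, mR=-12/89
sensor matrix S = [[60/61, 60/41], [24/89, 40/147]]; det S = -1384960/10906861
solve [mL_A; mL_B] = S·[w00; w01] and [mR_A; mR_B] = S·[w10; w11]:
  w00 = -1/2, w01 = 1, w10 = -1/2, w11 = 0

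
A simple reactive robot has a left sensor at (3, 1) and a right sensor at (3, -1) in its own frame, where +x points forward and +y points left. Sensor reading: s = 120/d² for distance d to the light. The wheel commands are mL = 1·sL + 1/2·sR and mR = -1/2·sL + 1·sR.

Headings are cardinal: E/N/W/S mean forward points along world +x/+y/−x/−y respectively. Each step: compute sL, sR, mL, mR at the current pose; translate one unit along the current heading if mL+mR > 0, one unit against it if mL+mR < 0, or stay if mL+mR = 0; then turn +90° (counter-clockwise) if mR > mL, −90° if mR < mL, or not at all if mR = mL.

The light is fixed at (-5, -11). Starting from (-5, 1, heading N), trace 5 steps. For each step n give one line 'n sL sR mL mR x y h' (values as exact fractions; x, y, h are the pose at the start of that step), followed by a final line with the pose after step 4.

n=0: pose=(-5,1,N); sL=60/113, sR=60/113; mL=90/113, mR=30/113; mL+mR=120/113 → advance +1; mR−mL=-60/113 → turn -1·90°
n=1: pose=(-5,2,E); sL=24/41, sR=40/51; mL=2044/2091, mR=1028/2091; mL+mR=1024/697 → advance +1; mR−mL=-1016/2091 → turn -1·90°
n=2: pose=(-4,2,S); sL=15/13, sR=6/5; mL=114/65, mR=81/130; mL+mR=309/130 → advance +1; mR−mL=-147/130 → turn -1·90°
n=3: pose=(-4,1,W); sL=24/25, sR=120/173; mL=5652/4325, mR=924/4325; mL+mR=6576/4325 → advance +1; mR−mL=-4728/4325 → turn -1·90°
n=4: pose=(-5,1,N); sL=60/113, sR=60/113; mL=90/113, mR=30/113; mL+mR=120/113 → advance +1; mR−mL=-60/113 → turn -1·90°

0 60/113 60/113 90/113 30/113 -5 1 N
1 24/41 40/51 2044/2091 1028/2091 -5 2 E
2 15/13 6/5 114/65 81/130 -4 2 S
3 24/25 120/173 5652/4325 924/4325 -4 1 W
4 60/113 60/113 90/113 30/113 -5 1 N
final -5 2 E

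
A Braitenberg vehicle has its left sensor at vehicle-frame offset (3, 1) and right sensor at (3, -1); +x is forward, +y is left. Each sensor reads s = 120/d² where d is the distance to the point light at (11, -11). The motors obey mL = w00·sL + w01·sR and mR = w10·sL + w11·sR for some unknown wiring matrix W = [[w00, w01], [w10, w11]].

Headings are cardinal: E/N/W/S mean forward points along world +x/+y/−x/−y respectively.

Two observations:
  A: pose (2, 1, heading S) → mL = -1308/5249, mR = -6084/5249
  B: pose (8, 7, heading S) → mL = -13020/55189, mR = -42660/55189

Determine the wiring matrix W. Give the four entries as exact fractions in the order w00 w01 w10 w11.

1/2 -1 -1 -1/2

obs A: pose=(2,1,S) → sL=24/29, sR=120/181, mL=-1308/5249, mR=-6084/5249
obs B: pose=(8,7,S) → sL=120/229, sR=120/241, mL=-13020/55189, mR=-42660/55189
sensor matrix S = [[24/29, 120/181], [120/229, 120/241]]; det S = 18731520/289687061
solve [mL_A; mL_B] = S·[w00; w01] and [mR_A; mR_B] = S·[w10; w11]:
  w00 = 1/2, w01 = -1, w10 = -1, w11 = -1/2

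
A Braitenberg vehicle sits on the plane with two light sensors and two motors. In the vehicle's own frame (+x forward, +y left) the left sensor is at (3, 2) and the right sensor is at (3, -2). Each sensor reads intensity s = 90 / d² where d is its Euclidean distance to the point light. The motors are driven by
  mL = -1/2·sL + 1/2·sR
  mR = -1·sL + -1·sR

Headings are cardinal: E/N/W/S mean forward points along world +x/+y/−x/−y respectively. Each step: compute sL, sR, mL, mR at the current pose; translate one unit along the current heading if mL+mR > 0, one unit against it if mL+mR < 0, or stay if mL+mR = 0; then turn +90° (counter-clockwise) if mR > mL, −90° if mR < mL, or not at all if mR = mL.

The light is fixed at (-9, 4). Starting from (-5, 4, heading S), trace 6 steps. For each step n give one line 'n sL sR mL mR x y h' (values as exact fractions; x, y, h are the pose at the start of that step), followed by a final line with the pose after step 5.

0 2 90/13 32/13 -116/13 -5 4 S
1 45 9 -18 -54 -5 5 W
2 18/5 18/13 -72/65 -324/65 -4 5 N
3 45/34 45/34 0 -45/17 -4 4 E
4 2 90/13 32/13 -116/13 -5 4 S
5 45 9 -18 -54 -5 5 W
final -4 5 N

n=0: pose=(-5,4,S); sL=2, sR=90/13; mL=32/13, mR=-116/13; mL+mR=-84/13 → advance -1; mR−mL=-148/13 → turn -1·90°
n=1: pose=(-5,5,W); sL=45, sR=9; mL=-18, mR=-54; mL+mR=-72 → advance -1; mR−mL=-36 → turn -1·90°
n=2: pose=(-4,5,N); sL=18/5, sR=18/13; mL=-72/65, mR=-324/65; mL+mR=-396/65 → advance -1; mR−mL=-252/65 → turn -1·90°
n=3: pose=(-4,4,E); sL=45/34, sR=45/34; mL=0, mR=-45/17; mL+mR=-45/17 → advance -1; mR−mL=-45/17 → turn -1·90°
n=4: pose=(-5,4,S); sL=2, sR=90/13; mL=32/13, mR=-116/13; mL+mR=-84/13 → advance -1; mR−mL=-148/13 → turn -1·90°
n=5: pose=(-5,5,W); sL=45, sR=9; mL=-18, mR=-54; mL+mR=-72 → advance -1; mR−mL=-36 → turn -1·90°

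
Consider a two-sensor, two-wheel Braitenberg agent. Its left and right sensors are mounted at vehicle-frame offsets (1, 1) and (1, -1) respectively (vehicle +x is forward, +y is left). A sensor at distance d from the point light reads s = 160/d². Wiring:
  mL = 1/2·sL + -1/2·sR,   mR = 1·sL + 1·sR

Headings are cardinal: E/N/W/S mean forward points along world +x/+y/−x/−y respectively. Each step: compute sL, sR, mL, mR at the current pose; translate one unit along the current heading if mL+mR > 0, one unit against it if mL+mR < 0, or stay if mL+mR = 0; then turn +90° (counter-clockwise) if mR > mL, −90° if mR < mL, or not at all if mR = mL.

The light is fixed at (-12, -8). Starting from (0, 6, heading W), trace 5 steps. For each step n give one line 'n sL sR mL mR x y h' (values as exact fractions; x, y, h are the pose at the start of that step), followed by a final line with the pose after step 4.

n=0: pose=(0,6,W); sL=16/29, sR=80/173; mL=224/5017, mR=5088/5017; mL+mR=5312/5017 → advance +1; mR−mL=4864/5017 → turn +1·90°
n=1: pose=(-1,6,S); sL=160/313, sR=160/269; mL=-3520/84197, mR=93120/84197; mL+mR=89600/84197 → advance +1; mR−mL=96640/84197 → turn +1·90°
n=2: pose=(-1,5,E); sL=8/17, sR=5/9; mL=-13/306, mR=157/153; mL+mR=301/306 → advance +1; mR−mL=109/102 → turn +1·90°
n=3: pose=(0,5,N); sL=160/317, sR=32/73; mL=768/23141, mR=21824/23141; mL+mR=22592/23141 → advance +1; mR−mL=21056/23141 → turn +1·90°
n=4: pose=(0,6,W); sL=16/29, sR=80/173; mL=224/5017, mR=5088/5017; mL+mR=5312/5017 → advance +1; mR−mL=4864/5017 → turn +1·90°

0 16/29 80/173 224/5017 5088/5017 0 6 W
1 160/313 160/269 -3520/84197 93120/84197 -1 6 S
2 8/17 5/9 -13/306 157/153 -1 5 E
3 160/317 32/73 768/23141 21824/23141 0 5 N
4 16/29 80/173 224/5017 5088/5017 0 6 W
final -1 6 S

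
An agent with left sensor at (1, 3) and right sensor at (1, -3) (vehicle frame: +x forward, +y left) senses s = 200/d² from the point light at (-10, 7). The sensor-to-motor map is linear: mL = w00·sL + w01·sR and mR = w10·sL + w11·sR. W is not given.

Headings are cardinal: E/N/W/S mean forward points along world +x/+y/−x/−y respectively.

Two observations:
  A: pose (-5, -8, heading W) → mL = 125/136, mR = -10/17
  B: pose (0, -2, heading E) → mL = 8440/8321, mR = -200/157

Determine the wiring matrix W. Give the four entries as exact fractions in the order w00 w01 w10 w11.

1/2 1/2 -1 0

obs A: pose=(-5,-8,W) → sL=10/17, sR=5/4, mL=125/136, mR=-10/17
obs B: pose=(0,-2,E) → sL=200/157, sR=40/53, mL=8440/8321, mR=-200/157
sensor matrix S = [[10/17, 5/4], [200/157, 40/53]]; det S = -162450/141457
solve [mL_A; mL_B] = S·[w00; w01] and [mR_A; mR_B] = S·[w10; w11]:
  w00 = 1/2, w01 = 1/2, w10 = -1, w11 = 0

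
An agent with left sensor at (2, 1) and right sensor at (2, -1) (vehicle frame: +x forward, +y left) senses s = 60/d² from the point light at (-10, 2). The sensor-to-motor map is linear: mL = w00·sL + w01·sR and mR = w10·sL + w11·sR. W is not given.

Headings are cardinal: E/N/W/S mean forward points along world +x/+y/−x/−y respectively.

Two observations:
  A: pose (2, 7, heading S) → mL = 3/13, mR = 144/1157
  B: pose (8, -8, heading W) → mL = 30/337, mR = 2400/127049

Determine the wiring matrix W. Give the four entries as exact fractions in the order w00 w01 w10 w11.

obs A: pose=(2,7,S) → sL=30/89, sR=6/13, mL=3/13, mR=144/1157
obs B: pose=(8,-8,W) → sL=60/377, sR=60/337, mL=30/337, mR=2400/127049
sensor matrix S = [[30/89, 6/13], [60/377, 60/337]]; det S = -1975680/146995693
solve [mL_A; mL_B] = S·[w00; w01] and [mR_A; mR_B] = S·[w10; w11]:
  w00 = 0, w01 = 1/2, w10 = -1, w11 = 1

0 1/2 -1 1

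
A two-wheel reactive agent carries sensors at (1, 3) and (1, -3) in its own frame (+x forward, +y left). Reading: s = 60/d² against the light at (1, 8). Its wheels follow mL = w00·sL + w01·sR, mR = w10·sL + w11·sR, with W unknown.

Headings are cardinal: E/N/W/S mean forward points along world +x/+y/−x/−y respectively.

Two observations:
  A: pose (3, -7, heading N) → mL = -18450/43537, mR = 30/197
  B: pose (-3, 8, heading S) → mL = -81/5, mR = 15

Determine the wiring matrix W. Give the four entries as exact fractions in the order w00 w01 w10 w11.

obs A: pose=(3,-7,N) → sL=60/197, sR=60/221, mL=-18450/43537, mR=30/197
obs B: pose=(-3,8,S) → sL=30, sR=6/5, mL=-81/5, mR=15
sensor matrix S = [[60/197, 60/221], [30, 6/5]]; det S = -338688/43537
solve [mL_A; mL_B] = S·[w00; w01] and [mR_A; mR_B] = S·[w10; w11]:
  w00 = -1/2, w01 = -1, w10 = 1/2, w11 = 0

-1/2 -1 1/2 0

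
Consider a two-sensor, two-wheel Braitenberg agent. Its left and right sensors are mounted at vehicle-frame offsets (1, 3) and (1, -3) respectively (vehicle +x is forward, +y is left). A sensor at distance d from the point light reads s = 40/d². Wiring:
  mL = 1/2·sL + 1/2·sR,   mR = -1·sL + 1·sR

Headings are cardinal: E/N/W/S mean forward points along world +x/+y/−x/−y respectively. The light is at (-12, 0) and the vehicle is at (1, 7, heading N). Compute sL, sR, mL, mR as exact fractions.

left sensor world pos  = (-2, 8); dL² = 164
right sensor world pos = (4, 8); dR² = 320
sL = 40/164 = 10/41
sR = 40/320 = 1/8
mL = 1/2·sL + 1/2·sR = 121/656
mR = -1·sL + 1·sR = -39/328

10/41 1/8 121/656 -39/328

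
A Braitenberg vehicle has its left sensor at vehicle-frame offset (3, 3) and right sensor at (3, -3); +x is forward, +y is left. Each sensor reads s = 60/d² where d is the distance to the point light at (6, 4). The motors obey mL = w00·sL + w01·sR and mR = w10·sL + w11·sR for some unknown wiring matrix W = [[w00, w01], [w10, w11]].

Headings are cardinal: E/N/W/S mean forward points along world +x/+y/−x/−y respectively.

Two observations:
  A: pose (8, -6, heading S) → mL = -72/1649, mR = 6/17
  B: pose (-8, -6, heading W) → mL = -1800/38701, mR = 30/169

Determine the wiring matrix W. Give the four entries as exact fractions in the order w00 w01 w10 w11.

obs A: pose=(8,-6,S) → sL=30/97, sR=6/17, mL=-72/1649, mR=6/17
obs B: pose=(-8,-6,W) → sL=30/229, sR=30/169, mL=-1800/38701, mR=30/169
sensor matrix S = [[30/97, 6/17], [30/229, 30/169]]; det S = 552960/63817949
solve [mL_A; mL_B] = S·[w00; w01] and [mR_A; mR_B] = S·[w10; w11]:
  w00 = 1, w01 = -1, w10 = 0, w11 = 1

1 -1 0 1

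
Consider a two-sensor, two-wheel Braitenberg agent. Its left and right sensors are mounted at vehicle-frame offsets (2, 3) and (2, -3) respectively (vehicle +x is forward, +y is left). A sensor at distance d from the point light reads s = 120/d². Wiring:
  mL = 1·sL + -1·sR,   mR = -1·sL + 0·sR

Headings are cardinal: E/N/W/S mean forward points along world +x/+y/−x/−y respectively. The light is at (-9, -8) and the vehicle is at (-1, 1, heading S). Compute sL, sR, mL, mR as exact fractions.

12/17 60/37 -576/629 -12/17

left sensor world pos  = (2, -1); dL² = 170
right sensor world pos = (-4, -1); dR² = 74
sL = 120/170 = 12/17
sR = 120/74 = 60/37
mL = 1·sL + -1·sR = -576/629
mR = -1·sL + 0·sR = -12/17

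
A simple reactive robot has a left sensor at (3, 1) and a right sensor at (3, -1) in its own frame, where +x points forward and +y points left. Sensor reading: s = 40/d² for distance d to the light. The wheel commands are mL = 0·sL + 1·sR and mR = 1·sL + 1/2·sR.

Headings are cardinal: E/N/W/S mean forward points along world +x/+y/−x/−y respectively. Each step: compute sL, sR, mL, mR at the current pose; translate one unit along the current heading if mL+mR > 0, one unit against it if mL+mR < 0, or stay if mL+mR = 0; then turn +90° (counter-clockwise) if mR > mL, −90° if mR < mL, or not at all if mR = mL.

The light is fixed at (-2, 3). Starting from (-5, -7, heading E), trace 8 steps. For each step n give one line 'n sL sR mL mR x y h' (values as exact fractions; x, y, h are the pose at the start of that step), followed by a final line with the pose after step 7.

n=0: pose=(-5,-7,E); sL=40/81, sR=40/121; mL=40/121, mR=6460/9801; mL+mR=9700/9801 → advance +1; mR−mL=3220/9801 → turn +1·90°
n=1: pose=(-4,-7,N); sL=20/29, sR=4/5; mL=4/5, mR=158/145; mL+mR=274/145 → advance +1; mR−mL=42/145 → turn +1·90°
n=2: pose=(-4,-6,W); sL=8/25, sR=40/89; mL=40/89, mR=1212/2225; mL+mR=2212/2225 → advance +1; mR−mL=212/2225 → turn +1·90°
n=3: pose=(-5,-6,S); sL=10/37, sR=1/4; mL=1/4, mR=117/296; mL+mR=191/296 → advance +1; mR−mL=43/296 → turn +1·90°
n=4: pose=(-5,-7,E); sL=40/81, sR=40/121; mL=40/121, mR=6460/9801; mL+mR=9700/9801 → advance +1; mR−mL=3220/9801 → turn +1·90°
n=5: pose=(-4,-7,N); sL=20/29, sR=4/5; mL=4/5, mR=158/145; mL+mR=274/145 → advance +1; mR−mL=42/145 → turn +1·90°
n=6: pose=(-4,-6,W); sL=8/25, sR=40/89; mL=40/89, mR=1212/2225; mL+mR=2212/2225 → advance +1; mR−mL=212/2225 → turn +1·90°
n=7: pose=(-5,-6,S); sL=10/37, sR=1/4; mL=1/4, mR=117/296; mL+mR=191/296 → advance +1; mR−mL=43/296 → turn +1·90°

0 40/81 40/121 40/121 6460/9801 -5 -7 E
1 20/29 4/5 4/5 158/145 -4 -7 N
2 8/25 40/89 40/89 1212/2225 -4 -6 W
3 10/37 1/4 1/4 117/296 -5 -6 S
4 40/81 40/121 40/121 6460/9801 -5 -7 E
5 20/29 4/5 4/5 158/145 -4 -7 N
6 8/25 40/89 40/89 1212/2225 -4 -6 W
7 10/37 1/4 1/4 117/296 -5 -6 S
final -5 -7 E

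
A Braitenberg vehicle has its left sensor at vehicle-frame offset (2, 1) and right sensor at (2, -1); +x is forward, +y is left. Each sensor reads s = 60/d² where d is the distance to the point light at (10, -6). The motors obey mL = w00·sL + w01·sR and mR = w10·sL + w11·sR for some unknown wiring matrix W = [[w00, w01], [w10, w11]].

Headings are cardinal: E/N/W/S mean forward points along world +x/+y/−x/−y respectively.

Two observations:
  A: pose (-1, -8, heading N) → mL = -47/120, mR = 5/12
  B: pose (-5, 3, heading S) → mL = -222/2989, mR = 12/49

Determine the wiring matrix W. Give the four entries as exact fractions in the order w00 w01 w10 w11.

obs A: pose=(-1,-8,N) → sL=5/12, sR=3/5, mL=-47/120, mR=5/12
obs B: pose=(-5,3,S) → sL=12/49, sR=12/61, mL=-222/2989, mR=12/49
sensor matrix S = [[5/12, 3/5], [12/49, 12/61]]; det S = -971/14945
solve [mL_A; mL_B] = S·[w00; w01] and [mR_A; mR_B] = S·[w10; w11]:
  w00 = 1/2, w01 = -1, w10 = 1, w11 = 0

1/2 -1 1 0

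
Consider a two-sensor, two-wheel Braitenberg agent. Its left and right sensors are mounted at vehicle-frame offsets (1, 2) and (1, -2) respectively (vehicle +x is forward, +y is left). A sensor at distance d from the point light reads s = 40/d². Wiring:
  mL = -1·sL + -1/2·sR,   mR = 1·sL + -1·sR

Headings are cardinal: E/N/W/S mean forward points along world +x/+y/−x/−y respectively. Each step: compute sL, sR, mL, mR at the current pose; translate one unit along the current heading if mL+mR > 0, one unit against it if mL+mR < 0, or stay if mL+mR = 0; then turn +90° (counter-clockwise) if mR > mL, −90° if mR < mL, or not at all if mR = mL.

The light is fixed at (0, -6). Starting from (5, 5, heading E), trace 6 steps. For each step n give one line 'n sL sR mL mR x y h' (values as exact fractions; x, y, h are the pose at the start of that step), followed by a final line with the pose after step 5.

n=0: pose=(5,5,E); sL=8/41, sR=40/117; mL=-1756/4797, mR=-704/4797; mL+mR=-20/39 → advance -1; mR−mL=1052/4797 → turn +1·90°
n=1: pose=(4,5,N); sL=10/37, sR=2/9; mL=-127/333, mR=16/333; mL+mR=-1/3 → advance -1; mR−mL=143/333 → turn +1·90°
n=2: pose=(4,4,W); sL=40/73, sR=40/153; mL=-7580/11169, mR=3200/11169; mL+mR=-20/51 → advance -1; mR−mL=10780/11169 → turn +1·90°
n=3: pose=(5,4,S); sL=4/13, sR=4/9; mL=-62/117, mR=-16/117; mL+mR=-2/3 → advance -1; mR−mL=46/117 → turn +1·90°
n=4: pose=(5,5,E); sL=8/41, sR=40/117; mL=-1756/4797, mR=-704/4797; mL+mR=-20/39 → advance -1; mR−mL=1052/4797 → turn +1·90°
n=5: pose=(4,5,N); sL=10/37, sR=2/9; mL=-127/333, mR=16/333; mL+mR=-1/3 → advance -1; mR−mL=143/333 → turn +1·90°

0 8/41 40/117 -1756/4797 -704/4797 5 5 E
1 10/37 2/9 -127/333 16/333 4 5 N
2 40/73 40/153 -7580/11169 3200/11169 4 4 W
3 4/13 4/9 -62/117 -16/117 5 4 S
4 8/41 40/117 -1756/4797 -704/4797 5 5 E
5 10/37 2/9 -127/333 16/333 4 5 N
final 4 4 W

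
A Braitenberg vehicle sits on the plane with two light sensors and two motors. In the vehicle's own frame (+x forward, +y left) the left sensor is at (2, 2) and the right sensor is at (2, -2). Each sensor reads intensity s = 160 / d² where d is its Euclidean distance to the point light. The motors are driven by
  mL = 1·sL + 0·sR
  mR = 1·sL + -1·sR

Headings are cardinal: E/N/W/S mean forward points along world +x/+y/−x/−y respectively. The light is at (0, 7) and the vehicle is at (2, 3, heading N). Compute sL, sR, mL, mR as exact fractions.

40 8 40 32

left sensor world pos  = (0, 5); dL² = 4
right sensor world pos = (4, 5); dR² = 20
sL = 160/4 = 40
sR = 160/20 = 8
mL = 1·sL + 0·sR = 40
mR = 1·sL + -1·sR = 32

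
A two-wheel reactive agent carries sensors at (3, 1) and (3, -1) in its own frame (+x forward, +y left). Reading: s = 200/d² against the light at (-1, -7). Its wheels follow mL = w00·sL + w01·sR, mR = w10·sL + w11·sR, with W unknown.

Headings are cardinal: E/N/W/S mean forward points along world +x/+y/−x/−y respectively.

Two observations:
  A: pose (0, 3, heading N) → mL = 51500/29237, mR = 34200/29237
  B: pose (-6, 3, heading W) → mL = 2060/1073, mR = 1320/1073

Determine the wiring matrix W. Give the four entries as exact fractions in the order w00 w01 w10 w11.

1 1/2 1/2 1/2

obs A: pose=(0,3,N) → sL=200/169, sR=200/173, mL=51500/29237, mR=34200/29237
obs B: pose=(-6,3,W) → sL=40/29, sR=40/37, mL=2060/1073, mR=1320/1073
sensor matrix S = [[200/169, 200/173], [40/29, 40/37]]; det S = -9888000/31371301
solve [mL_A; mL_B] = S·[w00; w01] and [mR_A; mR_B] = S·[w10; w11]:
  w00 = 1, w01 = 1/2, w10 = 1/2, w11 = 1/2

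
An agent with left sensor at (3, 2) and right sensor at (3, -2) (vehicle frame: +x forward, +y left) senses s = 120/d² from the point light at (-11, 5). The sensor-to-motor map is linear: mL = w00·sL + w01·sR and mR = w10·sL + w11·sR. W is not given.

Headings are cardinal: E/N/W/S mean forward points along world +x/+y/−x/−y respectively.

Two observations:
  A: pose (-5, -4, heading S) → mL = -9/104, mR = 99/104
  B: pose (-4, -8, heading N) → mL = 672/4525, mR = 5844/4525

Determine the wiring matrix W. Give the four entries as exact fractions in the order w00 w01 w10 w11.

1/2 -1/2 1 1/2

obs A: pose=(-5,-4,S) → sL=15/26, sR=3/4, mL=-9/104, mR=99/104
obs B: pose=(-4,-8,N) → sL=24/25, sR=120/181, mL=672/4525, mR=5844/4525
sensor matrix S = [[15/26, 3/4], [24/25, 120/181]]; det S = -19854/58825
solve [mL_A; mL_B] = S·[w00; w01] and [mR_A; mR_B] = S·[w10; w11]:
  w00 = 1/2, w01 = -1/2, w10 = 1, w11 = 1/2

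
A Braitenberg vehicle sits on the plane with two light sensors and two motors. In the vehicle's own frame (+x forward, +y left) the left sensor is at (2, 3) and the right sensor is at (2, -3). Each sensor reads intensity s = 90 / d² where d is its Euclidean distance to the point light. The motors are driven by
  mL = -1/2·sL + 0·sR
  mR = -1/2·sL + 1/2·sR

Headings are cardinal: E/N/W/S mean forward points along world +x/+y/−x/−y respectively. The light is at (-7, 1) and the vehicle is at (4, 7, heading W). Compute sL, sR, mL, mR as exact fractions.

left sensor world pos  = (2, 4); dL² = 90
right sensor world pos = (2, 10); dR² = 162
sL = 90/90 = 1
sR = 90/162 = 5/9
mL = -1/2·sL + 0·sR = -1/2
mR = -1/2·sL + 1/2·sR = -2/9

1 5/9 -1/2 -2/9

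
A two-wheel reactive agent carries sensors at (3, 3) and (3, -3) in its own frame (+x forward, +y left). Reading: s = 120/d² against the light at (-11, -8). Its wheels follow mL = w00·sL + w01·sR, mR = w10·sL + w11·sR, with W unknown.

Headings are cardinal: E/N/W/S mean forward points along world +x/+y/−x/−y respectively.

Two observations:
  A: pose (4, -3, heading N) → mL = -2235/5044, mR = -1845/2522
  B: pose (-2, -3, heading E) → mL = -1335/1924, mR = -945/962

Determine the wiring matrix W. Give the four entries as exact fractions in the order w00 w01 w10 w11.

-1/2 -1/2 -1 -1/2

obs A: pose=(4,-3,N) → sL=15/26, sR=30/97, mL=-2235/5044, mR=-1845/2522
obs B: pose=(-2,-3,E) → sL=15/26, sR=30/37, mL=-1335/1924, mR=-945/962
sensor matrix S = [[15/26, 30/97], [15/26, 30/37]]; det S = 13500/46657
solve [mL_A; mL_B] = S·[w00; w01] and [mR_A; mR_B] = S·[w10; w11]:
  w00 = -1/2, w01 = -1/2, w10 = -1, w11 = -1/2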